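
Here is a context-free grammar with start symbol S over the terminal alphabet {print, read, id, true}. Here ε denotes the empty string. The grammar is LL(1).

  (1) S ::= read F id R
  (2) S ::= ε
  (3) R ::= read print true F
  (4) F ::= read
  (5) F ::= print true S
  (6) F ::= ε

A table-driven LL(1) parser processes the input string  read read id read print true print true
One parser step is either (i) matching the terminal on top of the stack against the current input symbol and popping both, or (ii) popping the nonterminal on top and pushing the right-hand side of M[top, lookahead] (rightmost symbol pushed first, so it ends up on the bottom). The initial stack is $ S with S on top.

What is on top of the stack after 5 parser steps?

step 1: stack=$ S  input=read read id read print true print true $  — expand S ::= read F id R
step 2: stack=$ R id F read  input=read read id read print true print true $  — match read
step 3: stack=$ R id F  input=read id read print true print true $  — expand F ::= read
step 4: stack=$ R id read  input=read id read print true print true $  — match read
step 5: stack=$ R id  input=id read print true print true $  — match id
Stack after step 5: $ R (top = R).

R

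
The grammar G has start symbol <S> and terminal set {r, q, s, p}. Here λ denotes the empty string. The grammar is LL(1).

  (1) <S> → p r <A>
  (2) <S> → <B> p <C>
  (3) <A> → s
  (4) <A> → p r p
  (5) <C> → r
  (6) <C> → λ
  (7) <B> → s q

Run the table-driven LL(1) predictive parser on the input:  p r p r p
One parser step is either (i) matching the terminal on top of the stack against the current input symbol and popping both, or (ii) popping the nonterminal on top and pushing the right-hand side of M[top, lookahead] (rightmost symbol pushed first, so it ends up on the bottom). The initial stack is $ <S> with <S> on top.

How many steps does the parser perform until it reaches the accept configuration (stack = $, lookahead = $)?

     Stack      Input        Action
  1  $ <S>      p r p r p $  expand <S> → p r <A>
  2  $ <A> r p  p r p r p $  match p
  3  $ <A> r    r p r p $    match r
  4  $ <A>      p r p $      expand <A> → p r p
  5  $ p r p    p r p $      match p
  6  $ p r      r p $        match r
  7  $ p        p $          match p
Accept reached after 7 steps.

7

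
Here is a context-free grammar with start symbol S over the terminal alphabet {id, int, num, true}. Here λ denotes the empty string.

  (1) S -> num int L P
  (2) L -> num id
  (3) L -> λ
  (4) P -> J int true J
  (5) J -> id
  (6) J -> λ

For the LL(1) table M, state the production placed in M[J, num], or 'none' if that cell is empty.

none

FIRST(S) = {num}
FIRST(L) = {λ, num}
FIRST(J) = {λ, id}
FIRST(P) = {id, int}  (via J int true J)
FOLLOW(S) includes $ since S is the start symbol.
FOLLOW(P): in S->num int L P, the suffix after P is empty, so FOLLOW(P) ⊇ FOLLOW(S) = {$}. Thus FOLLOW(P) = {$}.
FOLLOW(J): in P->J int true J (occurrence 1), J is followed by int true J with FIRST {int}; in P->J int true J (occurrence 2), the suffix after J is empty, so FOLLOW(J) ⊇ FOLLOW(P) = {$}. Thus FOLLOW(J) = {$, int}.
For J -> id: FIRST(id) = {id}, so it goes in M[J, t] for t ∈ {id}.
For J -> λ: FIRST(λ) = {λ}, so it goes in M[J, t] for t ∈ {}; since λ ∈ FIRST, also for every t ∈ FOLLOW(J) = {$, int}.
None of these place a production in M[J, num].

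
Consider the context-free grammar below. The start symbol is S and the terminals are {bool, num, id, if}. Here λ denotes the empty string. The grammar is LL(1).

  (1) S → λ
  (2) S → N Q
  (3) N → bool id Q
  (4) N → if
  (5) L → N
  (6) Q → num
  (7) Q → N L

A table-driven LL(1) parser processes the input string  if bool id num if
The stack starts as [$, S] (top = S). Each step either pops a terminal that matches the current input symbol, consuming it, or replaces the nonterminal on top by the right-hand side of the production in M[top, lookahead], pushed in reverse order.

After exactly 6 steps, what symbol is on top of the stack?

step 1: stack=$ S  input=if bool id num if $  — expand S → N Q
step 2: stack=$ Q N  input=if bool id num if $  — expand N → if
step 3: stack=$ Q if  input=if bool id num if $  — match if
step 4: stack=$ Q  input=bool id num if $  — expand Q → N L
step 5: stack=$ L N  input=bool id num if $  — expand N → bool id Q
step 6: stack=$ L Q id bool  input=bool id num if $  — match bool
Stack after step 6: $ L Q id (top = id).

id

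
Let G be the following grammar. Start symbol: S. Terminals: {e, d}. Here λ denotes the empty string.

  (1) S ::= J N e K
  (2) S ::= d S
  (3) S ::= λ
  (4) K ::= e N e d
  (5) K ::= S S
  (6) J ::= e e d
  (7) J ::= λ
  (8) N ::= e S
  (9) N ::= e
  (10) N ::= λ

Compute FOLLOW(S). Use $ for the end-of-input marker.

FIRST(J) = {λ, e}
FIRST(N) = {λ, e}
FIRST(S) = {λ, d, e}  (via J N e K)
FIRST(K) = {λ, d, e}  (via S S)
FOLLOW(S) includes $ since S is the start symbol.
FOLLOW(J): in S::=J N e K, J is followed by N e K with FIRST {e}. Thus FOLLOW(J) = {e}.
FOLLOW(N): in S::=J N e K, N is followed by e K with FIRST {e}; in K::=e N e d, N is followed by e d with FIRST {e}. Thus FOLLOW(N) = {e}.
FOLLOW(S): in S::=d S, the suffix after S is empty (adds nothing new); in K::=S S (occurrence 1), S is followed by S with FIRST {λ, d, e}; in K::=S S (occurrence 1), the suffix after S is nullable, so FOLLOW(S) ⊇ FOLLOW(K) = {$, d, e}; in K::=S S (occurrence 2), the suffix after S is empty, so FOLLOW(S) ⊇ FOLLOW(K) = {$, d, e}; in N::=e S, the suffix after S is empty, so FOLLOW(S) ⊇ FOLLOW(N) = {e}. Thus FOLLOW(S) = {$, d, e}.
FOLLOW(K): in S::=J N e K, the suffix after K is empty, so FOLLOW(K) ⊇ FOLLOW(S) = {$, d, e}. Thus FOLLOW(K) = {$, d, e}.

{$, d, e}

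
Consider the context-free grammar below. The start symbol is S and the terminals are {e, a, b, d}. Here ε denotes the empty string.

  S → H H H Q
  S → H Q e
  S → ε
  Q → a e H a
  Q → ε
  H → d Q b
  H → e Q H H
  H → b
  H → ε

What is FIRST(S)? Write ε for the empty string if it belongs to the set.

FIRST(Q): from Q→a e H a we get {a}; from Q→ε we get {ε}. So FIRST(Q) = {ε, a}.
FIRST(H): from H→d Q b we get {d}; from H→e Q H H we get {e}; from H→b we get {b}; from H→ε we get {ε}. So FIRST(H) = {ε, b, d, e}.
FIRST(S): from S→H H H Q we get {ε, a, b, d, e}; from S→H Q e we get {a, b, d, e}; from S→ε we get {ε}. So FIRST(S) = {ε, a, b, d, e}.

{ε, a, b, d, e}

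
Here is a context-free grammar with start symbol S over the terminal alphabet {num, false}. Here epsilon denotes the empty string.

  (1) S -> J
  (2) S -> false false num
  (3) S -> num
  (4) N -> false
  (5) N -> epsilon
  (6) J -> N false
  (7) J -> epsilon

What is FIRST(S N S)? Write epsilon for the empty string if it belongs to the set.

{epsilon, false, num}

FIRST(N) = {epsilon, false}
FIRST(J) = {epsilon, false}  (via N false)
FIRST(S) = {epsilon, false, num}  (via J)
FIRST(S N S): take FIRST of each symbol in turn, carrying on past any symbol whose FIRST contains epsilon; result {epsilon, false, num}.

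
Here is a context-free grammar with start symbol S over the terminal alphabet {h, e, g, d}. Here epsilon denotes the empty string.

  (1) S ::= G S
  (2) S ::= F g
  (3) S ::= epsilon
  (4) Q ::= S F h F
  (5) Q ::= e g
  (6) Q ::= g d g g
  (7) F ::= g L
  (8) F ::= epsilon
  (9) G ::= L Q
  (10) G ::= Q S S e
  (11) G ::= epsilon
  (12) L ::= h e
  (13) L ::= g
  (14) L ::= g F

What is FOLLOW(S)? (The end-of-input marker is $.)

{$, e, g, h}

FIRST(F): from F::=g L we get {g}; from F::=epsilon we get {epsilon}. So FIRST(F) = {epsilon, g}.
FIRST(L): from L::=h e we get {h}; from L::=g we get {g}; from L::=g F we get {g}. So FIRST(L) = {g, h}.
FIRST(S): from S::=G S we get {epsilon, e, g, h}; from S::=F g we get {g}; from S::=epsilon we get {epsilon}. So FIRST(S) = {epsilon, e, g, h}.
FIRST(Q): from Q::=S F h F we get {e, g, h}; from Q::=e g we get {e}; from Q::=g d g g we get {g}. So FIRST(Q) = {e, g, h}.
FIRST(G): from G::=L Q we get {g, h}; from G::=Q S S e we get {e, g, h}; from G::=epsilon we get {epsilon}. So FIRST(G) = {epsilon, e, g, h}.
FOLLOW(S) includes $ since S is the start symbol.
FOLLOW(S): in S::=G S, the suffix after S is empty (adds nothing new); in Q::=S F h F, S is followed by F h F with FIRST {g, h}; in G::=Q S S e (occurrence 1), S is followed by S e with FIRST {e, g, h}; in G::=Q S S e (occurrence 2), S is followed by e with FIRST {e}. Thus FOLLOW(S) = {$, e, g, h}.
FOLLOW(G): in S::=G S, G is followed by S with FIRST {epsilon, e, g, h}; in S::=G S, the suffix after G is nullable, so FOLLOW(G) ⊇ FOLLOW(S) = {$, e, g, h}. Thus FOLLOW(G) = {$, e, g, h}.
FOLLOW(Q): in G::=L Q, the suffix after Q is empty, so FOLLOW(Q) ⊇ FOLLOW(G) = {$, e, g, h}; in G::=Q S S e, Q is followed by S S e with FIRST {e, g, h}. Thus FOLLOW(Q) = {$, e, g, h}.
FOLLOW(F): in S::=F g, F is followed by g with FIRST {g}; in Q::=S F h F (occurrence 1), F is followed by h F with FIRST {h}; in Q::=S F h F (occurrence 2), the suffix after F is empty, so FOLLOW(F) ⊇ FOLLOW(Q) = {$, e, g, h}; in L::=g F, the suffix after F is empty, so FOLLOW(F) ⊇ FOLLOW(L) = {$, e, g, h}. Thus FOLLOW(F) = {$, e, g, h}.
FOLLOW(L): in F::=g L, the suffix after L is empty, so FOLLOW(L) ⊇ FOLLOW(F) = {$, e, g, h}; in G::=L Q, L is followed by Q with FIRST {e, g, h}. Thus FOLLOW(L) = {$, e, g, h}.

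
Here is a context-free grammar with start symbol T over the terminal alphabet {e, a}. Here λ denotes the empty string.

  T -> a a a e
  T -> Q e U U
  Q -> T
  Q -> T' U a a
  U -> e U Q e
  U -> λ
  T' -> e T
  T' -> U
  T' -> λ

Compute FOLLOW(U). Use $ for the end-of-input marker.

FIRST(U) = {λ, e}
FIRST(T') = {λ, e}  (via U)
FIRST(T) = {a, e}  (via Q e U U)
FIRST(Q) = {a, e}  (via T, T' U a a)
FOLLOW(T) includes $ since T is the start symbol.
FOLLOW(Q): in T->Q e U U, Q is followed by e U U with FIRST {e}; in U->e U Q e, Q is followed by e with FIRST {e}. Thus FOLLOW(Q) = {e}.
FOLLOW(T'): in Q->T' U a a, T' is followed by U a a with FIRST {a, e}. Thus FOLLOW(T') = {a, e}.
FOLLOW(T): in Q->T, the suffix after T is empty, so FOLLOW(T) ⊇ FOLLOW(Q) = {e}; in T'->e T, the suffix after T is empty, so FOLLOW(T) ⊇ FOLLOW(T') = {a, e}. Thus FOLLOW(T) = {$, a, e}.
FOLLOW(U): in T->Q e U U (occurrence 1), U is followed by U with FIRST {λ, e}; in T->Q e U U (occurrence 1), the suffix after U is nullable, so FOLLOW(U) ⊇ FOLLOW(T) = {$, a, e}; in T->Q e U U (occurrence 2), the suffix after U is empty, so FOLLOW(U) ⊇ FOLLOW(T) = {$, a, e}; in Q->T' U a a, U is followed by a a with FIRST {a}; in U->e U Q e, U is followed by Q e with FIRST {a, e}; in T'->U, the suffix after U is empty, so FOLLOW(U) ⊇ FOLLOW(T') = {a, e}. Thus FOLLOW(U) = {$, a, e}.

{$, a, e}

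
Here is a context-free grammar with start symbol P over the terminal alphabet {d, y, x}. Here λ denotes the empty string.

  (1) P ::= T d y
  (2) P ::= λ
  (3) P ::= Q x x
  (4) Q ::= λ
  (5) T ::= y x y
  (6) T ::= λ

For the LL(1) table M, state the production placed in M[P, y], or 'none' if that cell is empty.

FIRST(Q) = {λ}
FIRST(T) = {λ, y}
FIRST(P) = {λ, d, x, y}  (via T d y, Q x x)
FOLLOW(P) includes $ since P is the start symbol.
FOLLOW(P): P appears on no right-hand side. Thus FOLLOW(P) = {$}.
For P ::= T d y: FIRST(T d y) = {d, y}, so it goes in M[P, t] for t ∈ {d, y}.
For P ::= λ: FIRST(λ) = {λ}, so it goes in M[P, t] for t ∈ {}; since λ ∈ FIRST, also for every t ∈ FOLLOW(P) = {$}.
For P ::= Q x x: FIRST(Q x x) = {x}, so it goes in M[P, t] for t ∈ {x}.

P ::= T d y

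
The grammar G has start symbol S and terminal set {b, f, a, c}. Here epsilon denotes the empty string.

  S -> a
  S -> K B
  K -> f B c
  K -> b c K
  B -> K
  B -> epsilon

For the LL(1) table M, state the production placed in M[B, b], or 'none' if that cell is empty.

FIRST(K): from K->f B c we get {f}; from K->b c K we get {b}. So FIRST(K) = {b, f}.
FIRST(S): from S->a we get {a}; from S->K B we get {b, f}. So FIRST(S) = {a, b, f}.
FIRST(B): from B->K we get {b, f}; from B->epsilon we get {epsilon}. So FIRST(B) = {epsilon, b, f}.
FOLLOW(S) includes $ since S is the start symbol.
FOLLOW(S): S appears on no right-hand side. Thus FOLLOW(S) = {$}.
FOLLOW(B): in S->K B, the suffix after B is empty, so FOLLOW(B) ⊇ FOLLOW(S) = {$}; in K->f B c, B is followed by c with FIRST {c}. Thus FOLLOW(B) = {$, c}.
For B -> K: FIRST(K) = {b, f}, so it goes in M[B, t] for t ∈ {b, f}.
For B -> epsilon: FIRST(epsilon) = {epsilon}, so it goes in M[B, t] for t ∈ {}; since epsilon ∈ FIRST, also for every t ∈ FOLLOW(B) = {$, c}.

B -> K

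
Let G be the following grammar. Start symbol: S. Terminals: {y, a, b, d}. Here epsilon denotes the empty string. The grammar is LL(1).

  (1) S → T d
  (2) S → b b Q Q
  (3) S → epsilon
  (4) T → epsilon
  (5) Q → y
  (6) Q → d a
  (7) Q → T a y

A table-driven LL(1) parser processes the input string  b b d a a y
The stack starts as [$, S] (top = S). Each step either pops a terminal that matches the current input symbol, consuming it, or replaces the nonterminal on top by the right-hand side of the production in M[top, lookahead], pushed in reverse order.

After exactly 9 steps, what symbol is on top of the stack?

step 1: stack=$ S  input=b b d a a y $  — expand S → b b Q Q
step 2: stack=$ Q Q b b  input=b b d a a y $  — match b
step 3: stack=$ Q Q b  input=b d a a y $  — match b
step 4: stack=$ Q Q  input=d a a y $  — expand Q → d a
step 5: stack=$ Q a d  input=d a a y $  — match d
step 6: stack=$ Q a  input=a a y $  — match a
step 7: stack=$ Q  input=a y $  — expand Q → T a y
step 8: stack=$ y a T  input=a y $  — expand T → epsilon
step 9: stack=$ y a  input=a y $  — match a
Stack after step 9: $ y (top = y).

y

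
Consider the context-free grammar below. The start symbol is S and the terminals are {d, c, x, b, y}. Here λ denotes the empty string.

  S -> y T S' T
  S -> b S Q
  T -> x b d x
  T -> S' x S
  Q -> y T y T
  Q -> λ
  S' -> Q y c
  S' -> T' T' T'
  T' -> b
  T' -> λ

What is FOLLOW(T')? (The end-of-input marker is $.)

FIRST(S): from S->y T S' T we get {y}; from S->b S Q we get {b}. So FIRST(S) = {b, y}.
FIRST(Q): from Q->y T y T we get {y}; from Q->λ we get {λ}. So FIRST(Q) = {λ, y}.
FIRST(T'): from T'->b we get {b}; from T'->λ we get {λ}. So FIRST(T') = {λ, b}.
FIRST(S'): from S'->Q y c we get {y}; from S'->T' T' T' we get {λ, b}. So FIRST(S') = {λ, b, y}.
FIRST(T): from T->x b d x we get {x}; from T->S' x S we get {b, x, y}. So FIRST(T) = {b, x, y}.
FOLLOW(S) includes $ since S is the start symbol.
FOLLOW(S'): in S->y T S' T, S' is followed by T with FIRST {b, x, y}; in T->S' x S, S' is followed by x S with FIRST {x}. Thus FOLLOW(S') = {b, x, y}.
FOLLOW(T'): in S'->T' T' T' (occurrence 1), T' is followed by T' T' with FIRST {λ, b}; in S'->T' T' T' (occurrence 1), the suffix after T' is nullable, so FOLLOW(T') ⊇ FOLLOW(S') = {b, x, y}; in S'->T' T' T' (occurrence 2), T' is followed by T' with FIRST {λ, b}; in S'->T' T' T' (occurrence 2), the suffix after T' is nullable, so FOLLOW(T') ⊇ FOLLOW(S') = {b, x, y}; in S'->T' T' T' (occurrence 3), the suffix after T' is empty, so FOLLOW(T') ⊇ FOLLOW(S') = {b, x, y}. Thus FOLLOW(T') = {b, x, y}.
FOLLOW(S): in S->b S Q, S is followed by Q with FIRST {λ, y}; in S->b S Q, the suffix after S is nullable (adds nothing new); in T->S' x S, the suffix after S is empty, so FOLLOW(S) ⊇ FOLLOW(T) = {$, b, x, y}. Thus FOLLOW(S) = {$, b, x, y}.
FOLLOW(Q): in S->b S Q, the suffix after Q is empty, so FOLLOW(Q) ⊇ FOLLOW(S) = {$, b, x, y}; in S'->Q y c, Q is followed by y c with FIRST {y}. Thus FOLLOW(Q) = {$, b, x, y}.
FOLLOW(T): in S->y T S' T (occurrence 1), T is followed by S' T with FIRST {b, x, y}; in S->y T S' T (occurrence 2), the suffix after T is empty, so FOLLOW(T) ⊇ FOLLOW(S) = {$, b, x, y}; in Q->y T y T (occurrence 1), T is followed by y T with FIRST {y}; in Q->y T y T (occurrence 2), the suffix after T is empty, so FOLLOW(T) ⊇ FOLLOW(Q) = {$, b, x, y}. Thus FOLLOW(T) = {$, b, x, y}.

{b, x, y}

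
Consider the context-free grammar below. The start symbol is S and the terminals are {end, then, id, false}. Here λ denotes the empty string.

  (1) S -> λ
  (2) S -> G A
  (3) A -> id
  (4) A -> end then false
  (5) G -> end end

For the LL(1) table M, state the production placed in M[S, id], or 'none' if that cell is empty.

FIRST(A): from A->id we get {id}; from A->end then false we get {end}. So FIRST(A) = {end, id}.
FIRST(G): from G->end end we get {end}. So FIRST(G) = {end}.
FIRST(S): from S->λ we get {λ}; from S->G A we get {end}. So FIRST(S) = {λ, end}.
FOLLOW(S) includes $ since S is the start symbol.
FOLLOW(S): S appears on no right-hand side. Thus FOLLOW(S) = {$}.
For S -> λ: FIRST(λ) = {λ}, so it goes in M[S, t] for t ∈ {}; since λ ∈ FIRST, also for every t ∈ FOLLOW(S) = {$}.
For S -> G A: FIRST(G A) = {end}, so it goes in M[S, t] for t ∈ {end}.
None of these place a production in M[S, id].

none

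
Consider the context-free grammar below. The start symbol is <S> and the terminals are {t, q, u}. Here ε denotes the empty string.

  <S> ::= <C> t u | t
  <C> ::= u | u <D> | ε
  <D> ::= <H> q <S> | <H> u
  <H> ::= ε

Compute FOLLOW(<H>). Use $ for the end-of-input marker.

{q, u}

FIRST(<C>): from <C>::=u we get {u}; from <C>::=u <D> we get {u}; from <C>::=ε we get {ε}. So FIRST(<C>) = {ε, u}.
FIRST(<H>): from <H>::=ε we get {ε}. So FIRST(<H>) = {ε}.
FIRST(<S>): from <S>::=<C> t u we get {t, u}; from <S>::=t we get {t}. So FIRST(<S>) = {t, u}.
FIRST(<D>): from <D>::=<H> q <S> we get {q}; from <D>::=<H> u we get {u}. So FIRST(<D>) = {q, u}.
FOLLOW(<S>) includes $ since <S> is the start symbol.
FOLLOW(<C>): in <S>::=<C> t u, <C> is followed by t u with FIRST {t}. Thus FOLLOW(<C>) = {t}.
FOLLOW(<D>): in <C>::=u <D>, the suffix after <D> is empty, so FOLLOW(<D>) ⊇ FOLLOW(<C>) = {t}. Thus FOLLOW(<D>) = {t}.
FOLLOW(<S>): in <D>::=<H> q <S>, the suffix after <S> is empty, so FOLLOW(<S>) ⊇ FOLLOW(<D>) = {t}. Thus FOLLOW(<S>) = {$, t}.
FOLLOW(<H>): in <D>::=<H> q <S>, <H> is followed by q <S> with FIRST {q}; in <D>::=<H> u, <H> is followed by u with FIRST {u}. Thus FOLLOW(<H>) = {q, u}.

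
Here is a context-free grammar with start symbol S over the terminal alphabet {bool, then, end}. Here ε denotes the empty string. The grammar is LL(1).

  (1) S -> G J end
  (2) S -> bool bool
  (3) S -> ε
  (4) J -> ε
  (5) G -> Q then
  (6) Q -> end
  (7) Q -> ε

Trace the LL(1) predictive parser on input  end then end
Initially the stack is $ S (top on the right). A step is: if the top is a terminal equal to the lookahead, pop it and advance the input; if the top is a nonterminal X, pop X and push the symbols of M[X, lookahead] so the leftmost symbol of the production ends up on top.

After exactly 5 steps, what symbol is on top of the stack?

J

     Stack             Input           Action
  1  $ S               end then end $  expand S -> G J end
  2  $ end J G         end then end $  expand G -> Q then
  3  $ end J then Q    end then end $  expand Q -> end
  4  $ end J then end  end then end $  match end
  5  $ end J then      then end $      match then
Stack after step 5: $ end J (top = J).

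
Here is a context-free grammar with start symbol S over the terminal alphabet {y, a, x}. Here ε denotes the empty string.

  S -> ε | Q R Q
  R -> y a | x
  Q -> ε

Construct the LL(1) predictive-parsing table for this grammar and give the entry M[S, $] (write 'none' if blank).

FIRST(R): from R->y a we get {y}; from R->x we get {x}. So FIRST(R) = {x, y}.
FIRST(Q): from Q->ε we get {ε}. So FIRST(Q) = {ε}.
FIRST(S): from S->ε we get {ε}; from S->Q R Q we get {x, y}. So FIRST(S) = {ε, x, y}.
FOLLOW(S) includes $ since S is the start symbol.
FOLLOW(S): S appears on no right-hand side. Thus FOLLOW(S) = {$}.
For S -> ε: FIRST(ε) = {ε}, so it goes in M[S, t] for t ∈ {}; since ε ∈ FIRST, also for every t ∈ FOLLOW(S) = {$}.
For S -> Q R Q: FIRST(Q R Q) = {x, y}, so it goes in M[S, t] for t ∈ {x, y}.

S -> ε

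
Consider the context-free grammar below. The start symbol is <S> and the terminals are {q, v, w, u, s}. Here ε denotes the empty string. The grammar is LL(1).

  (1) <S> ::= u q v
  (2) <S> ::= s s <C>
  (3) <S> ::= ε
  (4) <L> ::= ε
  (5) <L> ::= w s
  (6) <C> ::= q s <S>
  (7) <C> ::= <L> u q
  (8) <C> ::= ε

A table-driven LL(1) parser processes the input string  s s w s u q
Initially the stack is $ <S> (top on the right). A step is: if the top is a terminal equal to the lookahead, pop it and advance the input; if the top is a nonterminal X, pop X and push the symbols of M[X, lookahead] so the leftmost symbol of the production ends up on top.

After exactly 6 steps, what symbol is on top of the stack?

step 1: stack=$ <S>  input=s s w s u q $  — expand <S> ::= s s <C>
step 2: stack=$ <C> s s  input=s s w s u q $  — match s
step 3: stack=$ <C> s  input=s w s u q $  — match s
step 4: stack=$ <C>  input=w s u q $  — expand <C> ::= <L> u q
step 5: stack=$ q u <L>  input=w s u q $  — expand <L> ::= w s
step 6: stack=$ q u s w  input=w s u q $  — match w
Stack after step 6: $ q u s (top = s).

s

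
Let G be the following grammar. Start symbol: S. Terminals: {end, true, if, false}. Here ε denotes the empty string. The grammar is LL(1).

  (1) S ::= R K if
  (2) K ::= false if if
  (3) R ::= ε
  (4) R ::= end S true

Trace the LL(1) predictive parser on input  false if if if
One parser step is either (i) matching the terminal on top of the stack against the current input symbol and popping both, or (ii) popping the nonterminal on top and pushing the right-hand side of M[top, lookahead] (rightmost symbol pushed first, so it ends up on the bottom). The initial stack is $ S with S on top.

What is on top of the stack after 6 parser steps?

if

     Stack             Input             Action
  1  $ S               false if if if $  expand S ::= R K if
  2  $ if K R          false if if if $  expand R ::= ε
  3  $ if K            false if if if $  expand K ::= false if if
  4  $ if if if false  false if if if $  match false
  5  $ if if if        if if if $        match if
  6  $ if if           if if $           match if
Stack after step 6: $ if (top = if).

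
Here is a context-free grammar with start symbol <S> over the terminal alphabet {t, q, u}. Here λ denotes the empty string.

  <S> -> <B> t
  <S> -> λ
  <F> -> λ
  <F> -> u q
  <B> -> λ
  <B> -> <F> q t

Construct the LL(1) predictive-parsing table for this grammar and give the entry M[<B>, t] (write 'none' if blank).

<B> -> λ

FIRST(<F>): from <F>->λ we get {λ}; from <F>->u q we get {u}. So FIRST(<F>) = {λ, u}.
FIRST(<B>): from <B>->λ we get {λ}; from <B>-><F> q t we get {q, u}. So FIRST(<B>) = {λ, q, u}.
FIRST(<S>): from <S>-><B> t we get {q, t, u}; from <S>->λ we get {λ}. So FIRST(<S>) = {λ, q, t, u}.
FOLLOW(<S>) includes $ since <S> is the start symbol.
FOLLOW(<B>): in <S>-><B> t, <B> is followed by t with FIRST {t}. Thus FOLLOW(<B>) = {t}.
For <B> -> λ: FIRST(λ) = {λ}, so it goes in M[<B>, t] for t ∈ {}; since λ ∈ FIRST, also for every t ∈ FOLLOW(<B>) = {t}.
For <B> -> <F> q t: FIRST(<F> q t) = {q, u}, so it goes in M[<B>, t] for t ∈ {q, u}.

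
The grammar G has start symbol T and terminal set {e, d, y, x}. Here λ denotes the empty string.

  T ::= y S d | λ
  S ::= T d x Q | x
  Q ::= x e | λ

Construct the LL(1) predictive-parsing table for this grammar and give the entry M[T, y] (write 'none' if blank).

FIRST(T) = {λ, y}
FIRST(Q) = {λ, x}
FIRST(S) = {d, x, y}  (via T d x Q)
FOLLOW(T) includes $ since T is the start symbol.
FOLLOW(T): in S::=T d x Q, T is followed by d x Q with FIRST {d}. Thus FOLLOW(T) = {$, d}.
For T ::= y S d: FIRST(y S d) = {y}, so it goes in M[T, t] for t ∈ {y}.
For T ::= λ: FIRST(λ) = {λ}, so it goes in M[T, t] for t ∈ {}; since λ ∈ FIRST, also for every t ∈ FOLLOW(T) = {$, d}.

T ::= y S d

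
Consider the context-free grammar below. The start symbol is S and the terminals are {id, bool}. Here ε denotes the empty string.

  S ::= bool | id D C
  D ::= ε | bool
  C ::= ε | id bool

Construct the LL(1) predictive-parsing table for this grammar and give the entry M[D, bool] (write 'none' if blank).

FIRST(S): from S::=bool we get {bool}; from S::=id D C we get {id}. So FIRST(S) = {bool, id}.
FIRST(D): from D::=ε we get {ε}; from D::=bool we get {bool}. So FIRST(D) = {ε, bool}.
FIRST(C): from C::=ε we get {ε}; from C::=id bool we get {id}. So FIRST(C) = {ε, id}.
FOLLOW(S) includes $ since S is the start symbol.
FOLLOW(S): S appears on no right-hand side. Thus FOLLOW(S) = {$}.
FOLLOW(D): in S::=id D C, D is followed by C with FIRST {ε, id}; in S::=id D C, the suffix after D is nullable, so FOLLOW(D) ⊇ FOLLOW(S) = {$}. Thus FOLLOW(D) = {$, id}.
For D ::= ε: FIRST(ε) = {ε}, so it goes in M[D, t] for t ∈ {}; since ε ∈ FIRST, also for every t ∈ FOLLOW(D) = {$, id}.
For D ::= bool: FIRST(bool) = {bool}, so it goes in M[D, t] for t ∈ {bool}.

D ::= bool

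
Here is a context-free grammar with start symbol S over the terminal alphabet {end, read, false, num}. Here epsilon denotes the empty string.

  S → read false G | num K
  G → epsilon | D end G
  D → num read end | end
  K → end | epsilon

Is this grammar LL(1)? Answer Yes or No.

FIRST(S) = {num, read}
FIRST(G) = {epsilon, end, num}
FIRST(D) = {end, num}
FIRST(K) = {epsilon, end}
FOLLOW(S) = {$}
FOLLOW(G) = {$}
FOLLOW(D) = {end}
FOLLOW(K) = {$}
Each cell of M receives at most one production.

Yes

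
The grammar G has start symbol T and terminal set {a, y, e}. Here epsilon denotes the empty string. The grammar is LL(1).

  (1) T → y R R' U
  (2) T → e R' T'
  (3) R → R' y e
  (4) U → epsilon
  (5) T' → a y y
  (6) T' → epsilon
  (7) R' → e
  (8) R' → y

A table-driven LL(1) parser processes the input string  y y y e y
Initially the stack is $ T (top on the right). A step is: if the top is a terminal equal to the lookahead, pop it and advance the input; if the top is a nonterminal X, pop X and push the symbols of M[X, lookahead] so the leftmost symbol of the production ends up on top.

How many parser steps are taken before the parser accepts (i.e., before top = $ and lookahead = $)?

10

      Stack          Input        Action
   1  $ T            y y y e y $  expand T → y R R' U
   2  $ U R' R y     y y y e y $  match y
   3  $ U R' R       y y e y $    expand R → R' y e
   4  $ U R' e y R'  y y e y $    expand R' → y
   5  $ U R' e y y   y y e y $    match y
   6  $ U R' e y     y e y $      match y
   7  $ U R' e       e y $        match e
   8  $ U R'         y $          expand R' → y
   9  $ U y          y $          match y
  10  $ U            $            expand U → epsilon
Accept reached after 10 steps.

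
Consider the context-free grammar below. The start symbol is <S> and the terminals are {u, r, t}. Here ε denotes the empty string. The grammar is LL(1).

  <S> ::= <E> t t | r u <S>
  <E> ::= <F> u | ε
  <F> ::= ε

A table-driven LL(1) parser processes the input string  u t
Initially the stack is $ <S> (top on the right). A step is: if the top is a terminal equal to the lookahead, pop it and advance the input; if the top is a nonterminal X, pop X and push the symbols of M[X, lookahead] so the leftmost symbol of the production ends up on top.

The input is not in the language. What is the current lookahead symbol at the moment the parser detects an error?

$

step 1: stack=$ <S>  input=u t $  — expand <S> ::= <E> t t
step 2: stack=$ t t <E>  input=u t $  — expand <E> ::= <F> u
step 3: stack=$ t t u <F>  input=u t $  — expand <F> ::= ε
step 4: stack=$ t t u  input=u t $  — match u
step 5: stack=$ t t  input=t $  — match t
step 6: stack=$ t  input=$  — error: top is terminal t but lookahead is $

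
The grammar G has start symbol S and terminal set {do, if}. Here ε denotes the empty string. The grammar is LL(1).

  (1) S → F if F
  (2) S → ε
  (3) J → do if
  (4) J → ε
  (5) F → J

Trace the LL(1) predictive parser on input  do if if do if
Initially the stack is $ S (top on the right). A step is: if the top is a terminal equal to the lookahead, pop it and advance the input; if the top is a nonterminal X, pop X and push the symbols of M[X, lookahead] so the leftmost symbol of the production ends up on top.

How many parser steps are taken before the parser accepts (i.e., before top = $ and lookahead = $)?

10

      Stack         Input             Action
   1  $ S           do if if do if $  expand S → F if F
   2  $ F if F      do if if do if $  expand F → J
   3  $ F if J      do if if do if $  expand J → do if
   4  $ F if if do  do if if do if $  match do
   5  $ F if if     if if do if $     match if
   6  $ F if        if do if $        match if
   7  $ F           do if $           expand F → J
   8  $ J           do if $           expand J → do if
   9  $ if do       do if $           match do
  10  $ if          if $              match if
Accept reached after 10 steps.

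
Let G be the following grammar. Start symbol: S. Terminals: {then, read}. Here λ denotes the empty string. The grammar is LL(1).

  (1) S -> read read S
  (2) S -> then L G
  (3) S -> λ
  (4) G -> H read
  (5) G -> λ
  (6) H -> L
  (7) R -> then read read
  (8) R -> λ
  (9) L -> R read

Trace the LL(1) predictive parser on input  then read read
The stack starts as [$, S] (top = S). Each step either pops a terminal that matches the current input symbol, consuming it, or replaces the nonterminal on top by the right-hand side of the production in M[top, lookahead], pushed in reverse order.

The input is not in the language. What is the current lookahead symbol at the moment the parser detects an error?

      Stack          Input             Action
   1  $ S            then read read $  expand S -> then L G
   2  $ G L then     then read read $  match then
   3  $ G L          read read $       expand L -> R read
   4  $ G read R     read read $       expand R -> λ
   5  $ G read       read read $       match read
   6  $ G            read $            expand G -> H read
   7  $ read H       read $            expand H -> L
   8  $ read L       read $            expand L -> R read
   9  $ read read R  read $            expand R -> λ
  10  $ read read    read $            match read
  11  $ read         $                 error: top is terminal read but lookahead is $

$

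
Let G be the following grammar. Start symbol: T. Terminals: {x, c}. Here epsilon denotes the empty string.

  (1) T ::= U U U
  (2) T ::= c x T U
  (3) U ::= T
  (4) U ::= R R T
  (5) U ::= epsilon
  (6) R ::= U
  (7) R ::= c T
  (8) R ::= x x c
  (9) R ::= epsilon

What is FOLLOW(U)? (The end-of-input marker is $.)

FIRST(T): from T::=U U U we get {epsilon, c, x}; from T::=c x T U we get {c}. So FIRST(T) = {epsilon, c, x}.
FIRST(U): from U::=T we get {epsilon, c, x}; from U::=R R T we get {epsilon, c, x}; from U::=epsilon we get {epsilon}. So FIRST(U) = {epsilon, c, x}.
FIRST(R): from R::=U we get {epsilon, c, x}; from R::=c T we get {c}; from R::=x x c we get {x}; from R::=epsilon we get {epsilon}. So FIRST(R) = {epsilon, c, x}.
FOLLOW(T) includes $ since T is the start symbol.
FOLLOW(T): in T::=c x T U, T is followed by U with FIRST {epsilon, c, x}; in T::=c x T U, the suffix after T is nullable (adds nothing new); in U::=T, the suffix after T is empty, so FOLLOW(T) ⊇ FOLLOW(U) = {$, c, x}; in U::=R R T, the suffix after T is empty, so FOLLOW(T) ⊇ FOLLOW(U) = {$, c, x}; in R::=c T, the suffix after T is empty, so FOLLOW(T) ⊇ FOLLOW(R) = {$, c, x}. Thus FOLLOW(T) = {$, c, x}.
FOLLOW(U): in T::=U U U (occurrence 1), U is followed by U U with FIRST {epsilon, c, x}; in T::=U U U (occurrence 1), the suffix after U is nullable, so FOLLOW(U) ⊇ FOLLOW(T) = {$, c, x}; in T::=U U U (occurrence 2), U is followed by U with FIRST {epsilon, c, x}; in T::=U U U (occurrence 2), the suffix after U is nullable, so FOLLOW(U) ⊇ FOLLOW(T) = {$, c, x}; in T::=U U U (occurrence 3), the suffix after U is empty, so FOLLOW(U) ⊇ FOLLOW(T) = {$, c, x}; in T::=c x T U, the suffix after U is empty, so FOLLOW(U) ⊇ FOLLOW(T) = {$, c, x}; in R::=U, the suffix after U is empty, so FOLLOW(U) ⊇ FOLLOW(R) = {$, c, x}. Thus FOLLOW(U) = {$, c, x}.
FOLLOW(R): in U::=R R T (occurrence 1), R is followed by R T with FIRST {epsilon, c, x}; in U::=R R T (occurrence 1), the suffix after R is nullable, so FOLLOW(R) ⊇ FOLLOW(U) = {$, c, x}; in U::=R R T (occurrence 2), R is followed by T with FIRST {epsilon, c, x}; in U::=R R T (occurrence 2), the suffix after R is nullable, so FOLLOW(R) ⊇ FOLLOW(U) = {$, c, x}. Thus FOLLOW(R) = {$, c, x}.

{$, c, x}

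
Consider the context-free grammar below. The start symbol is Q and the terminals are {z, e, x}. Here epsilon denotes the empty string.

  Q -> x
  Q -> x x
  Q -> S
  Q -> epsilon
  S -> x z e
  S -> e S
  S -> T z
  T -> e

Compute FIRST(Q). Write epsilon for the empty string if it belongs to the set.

FIRST(T): from T->e we get {e}. So FIRST(T) = {e}.
FIRST(S): from S->x z e we get {x}; from S->e S we get {e}; from S->T z we get {e}. So FIRST(S) = {e, x}.
FIRST(Q): from Q->x we get {x}; from Q->x x we get {x}; from Q->S we get {e, x}; from Q->epsilon we get {epsilon}. So FIRST(Q) = {epsilon, e, x}.

{epsilon, e, x}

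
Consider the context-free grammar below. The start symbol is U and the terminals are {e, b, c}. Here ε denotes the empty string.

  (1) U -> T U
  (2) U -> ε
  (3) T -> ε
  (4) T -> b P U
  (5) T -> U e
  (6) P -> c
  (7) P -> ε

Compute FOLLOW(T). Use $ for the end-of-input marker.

FIRST(P) = {ε, c}
FIRST(U) = {ε, b, e}  (via T U)
FIRST(T) = {ε, b, e}  (via U e)
FOLLOW(U) includes $ since U is the start symbol.
FOLLOW(U): in U->T U, the suffix after U is empty (adds nothing new); in T->b P U, the suffix after U is empty, so FOLLOW(U) ⊇ FOLLOW(T) = {$, b, e}; in T->U e, U is followed by e with FIRST {e}. Thus FOLLOW(U) = {$, b, e}.
FOLLOW(T): in U->T U, T is followed by U with FIRST {ε, b, e}; in U->T U, the suffix after T is nullable, so FOLLOW(T) ⊇ FOLLOW(U) = {$, b, e}. Thus FOLLOW(T) = {$, b, e}.
FOLLOW(P): in T->b P U, P is followed by U with FIRST {ε, b, e}; in T->b P U, the suffix after P is nullable, so FOLLOW(P) ⊇ FOLLOW(T) = {$, b, e}. Thus FOLLOW(P) = {$, b, e}.

{$, b, e}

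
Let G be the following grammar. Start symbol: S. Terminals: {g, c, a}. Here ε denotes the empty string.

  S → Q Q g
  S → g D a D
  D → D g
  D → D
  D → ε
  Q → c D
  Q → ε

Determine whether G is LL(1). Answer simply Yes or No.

FIRST(S) = {c, g}
FIRST(D) = {ε, g}
FIRST(Q) = {ε, c}
FOLLOW(S) = {$}
FOLLOW(D) = {$, a, c, g}
FOLLOW(Q) = {c, g}
Cell M[D, $] receives both D → D and D → ε — the grammar is not LL(1).

No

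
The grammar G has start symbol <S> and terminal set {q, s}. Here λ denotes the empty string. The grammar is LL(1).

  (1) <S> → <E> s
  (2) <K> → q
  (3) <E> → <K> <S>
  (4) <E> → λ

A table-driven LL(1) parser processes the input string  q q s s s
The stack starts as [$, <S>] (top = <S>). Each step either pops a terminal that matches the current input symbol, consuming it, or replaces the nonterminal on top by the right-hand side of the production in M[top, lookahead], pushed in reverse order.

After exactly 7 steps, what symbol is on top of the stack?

     Stack          Input        Action
  1  $ <S>          q q s s s $  expand <S> → <E> s
  2  $ s <E>        q q s s s $  expand <E> → <K> <S>
  3  $ s <S> <K>    q q s s s $  expand <K> → q
  4  $ s <S> q      q q s s s $  match q
  5  $ s <S>        q s s s $    expand <S> → <E> s
  6  $ s s <E>      q s s s $    expand <E> → <K> <S>
  7  $ s s <S> <K>  q s s s $    expand <K> → q
Stack after step 7: $ s s <S> q (top = q).

q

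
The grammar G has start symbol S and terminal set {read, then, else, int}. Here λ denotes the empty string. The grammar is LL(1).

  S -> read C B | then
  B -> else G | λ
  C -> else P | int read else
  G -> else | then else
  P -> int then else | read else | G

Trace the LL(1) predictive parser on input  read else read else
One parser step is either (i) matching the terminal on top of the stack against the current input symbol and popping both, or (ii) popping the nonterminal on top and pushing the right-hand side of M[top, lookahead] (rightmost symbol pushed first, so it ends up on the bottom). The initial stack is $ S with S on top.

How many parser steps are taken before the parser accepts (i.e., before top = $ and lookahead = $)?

8

step 1: stack=$ S  input=read else read else $  — expand S -> read C B
step 2: stack=$ B C read  input=read else read else $  — match read
step 3: stack=$ B C  input=else read else $  — expand C -> else P
step 4: stack=$ B P else  input=else read else $  — match else
step 5: stack=$ B P  input=read else $  — expand P -> read else
step 6: stack=$ B else read  input=read else $  — match read
step 7: stack=$ B else  input=else $  — match else
step 8: stack=$ B  input=$  — expand B -> λ
Accept reached after 8 steps.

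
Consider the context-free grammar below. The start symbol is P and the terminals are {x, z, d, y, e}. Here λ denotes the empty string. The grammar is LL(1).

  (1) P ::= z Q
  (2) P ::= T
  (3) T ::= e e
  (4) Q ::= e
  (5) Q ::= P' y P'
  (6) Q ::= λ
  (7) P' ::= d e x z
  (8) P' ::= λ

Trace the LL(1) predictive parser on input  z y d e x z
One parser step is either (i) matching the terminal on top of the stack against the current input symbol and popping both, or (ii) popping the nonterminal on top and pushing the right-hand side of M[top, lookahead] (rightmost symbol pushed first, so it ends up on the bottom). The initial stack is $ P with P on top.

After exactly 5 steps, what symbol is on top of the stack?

step 1: stack=$ P  input=z y d e x z $  — expand P ::= z Q
step 2: stack=$ Q z  input=z y d e x z $  — match z
step 3: stack=$ Q  input=y d e x z $  — expand Q ::= P' y P'
step 4: stack=$ P' y P'  input=y d e x z $  — expand P' ::= λ
step 5: stack=$ P' y  input=y d e x z $  — match y
Stack after step 5: $ P' (top = P').

P'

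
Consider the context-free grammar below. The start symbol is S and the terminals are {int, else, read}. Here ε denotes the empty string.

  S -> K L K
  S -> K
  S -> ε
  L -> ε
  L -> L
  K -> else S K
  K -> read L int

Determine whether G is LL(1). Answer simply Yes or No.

FIRST(S) = {ε, else, read}
FIRST(L) = {ε}
FIRST(K) = {else, read}
FOLLOW(S) = {$, else, read}
FOLLOW(L) = {else, int, read}
FOLLOW(K) = {$, else, read}
Cell M[L, else] receives both L -> ε and L -> L — the grammar is not LL(1).

No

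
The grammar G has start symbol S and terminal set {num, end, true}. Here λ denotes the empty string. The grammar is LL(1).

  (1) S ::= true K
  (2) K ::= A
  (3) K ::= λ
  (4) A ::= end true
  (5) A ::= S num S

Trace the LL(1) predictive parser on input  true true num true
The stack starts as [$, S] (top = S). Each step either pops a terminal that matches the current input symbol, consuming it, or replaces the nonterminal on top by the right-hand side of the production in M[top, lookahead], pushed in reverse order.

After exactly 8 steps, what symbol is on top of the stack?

     Stack           Input                 Action
  1  $ S             true true num true $  expand S ::= true K
  2  $ K true        true true num true $  match true
  3  $ K             true num true $       expand K ::= A
  4  $ A             true num true $       expand A ::= S num S
  5  $ S num S       true num true $       expand S ::= true K
  6  $ S num K true  true num true $       match true
  7  $ S num K       num true $            expand K ::= λ
  8  $ S num         num true $            match num
Stack after step 8: $ S (top = S).

S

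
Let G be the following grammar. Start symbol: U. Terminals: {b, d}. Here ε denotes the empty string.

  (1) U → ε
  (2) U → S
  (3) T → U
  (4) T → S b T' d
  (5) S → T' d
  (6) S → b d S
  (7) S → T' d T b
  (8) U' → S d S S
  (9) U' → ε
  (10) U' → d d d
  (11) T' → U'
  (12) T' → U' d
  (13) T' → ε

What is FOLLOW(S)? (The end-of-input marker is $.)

{$, b, d}

FIRST(U) = {ε, b, d}  (via S)
FIRST(T) = {ε, b, d}  (via U, S b T' d)
FIRST(S) = {b, d}  (via T' d, T' d T b)
FIRST(U') = {ε, b, d}  (via S d S S)
FIRST(T') = {ε, b, d}  (via U', U' d)
FOLLOW(U) includes $ since U is the start symbol.
FOLLOW(T): in S→T' d T b, T is followed by b with FIRST {b}. Thus FOLLOW(T) = {b}.
FOLLOW(U): in T→U, the suffix after U is empty, so FOLLOW(U) ⊇ FOLLOW(T) = {b}. Thus FOLLOW(U) = {$, b}.
FOLLOW(T'): in T→S b T' d, T' is followed by d with FIRST {d}; in S→T' d, T' is followed by d with FIRST {d}; in S→T' d T b, T' is followed by d T b with FIRST {d}. Thus FOLLOW(T') = {d}.
FOLLOW(U'): in T'→U', the suffix after U' is empty, so FOLLOW(U') ⊇ FOLLOW(T') = {d}; in T'→U' d, U' is followed by d with FIRST {d}. Thus FOLLOW(U') = {d}.
FOLLOW(S): in U→S, the suffix after S is empty, so FOLLOW(S) ⊇ FOLLOW(U) = {$, b}; in T→S b T' d, S is followed by b T' d with FIRST {b}; in S→b d S, the suffix after S is empty (adds nothing new); in U'→S d S S (occurrence 1), S is followed by d S S with FIRST {d}; in U'→S d S S (occurrence 2), S is followed by S with FIRST {b, d}; in U'→S d S S (occurrence 3), the suffix after S is empty, so FOLLOW(S) ⊇ FOLLOW(U') = {d}. Thus FOLLOW(S) = {$, b, d}.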